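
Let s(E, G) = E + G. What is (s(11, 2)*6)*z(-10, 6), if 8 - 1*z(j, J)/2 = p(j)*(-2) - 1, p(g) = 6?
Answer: 3276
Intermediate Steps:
z(j, J) = 42 (z(j, J) = 16 - 2*(6*(-2) - 1) = 16 - 2*(-12 - 1) = 16 - 2*(-13) = 16 + 26 = 42)
(s(11, 2)*6)*z(-10, 6) = ((11 + 2)*6)*42 = (13*6)*42 = 78*42 = 3276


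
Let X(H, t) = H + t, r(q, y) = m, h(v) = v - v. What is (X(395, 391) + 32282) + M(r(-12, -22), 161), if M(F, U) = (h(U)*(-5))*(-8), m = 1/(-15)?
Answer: 33068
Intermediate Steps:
h(v) = 0
m = -1/15 ≈ -0.066667
r(q, y) = -1/15
M(F, U) = 0 (M(F, U) = (0*(-5))*(-8) = 0*(-8) = 0)
(X(395, 391) + 32282) + M(r(-12, -22), 161) = ((395 + 391) + 32282) + 0 = (786 + 32282) + 0 = 33068 + 0 = 33068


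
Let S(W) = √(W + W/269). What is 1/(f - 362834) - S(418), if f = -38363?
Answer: -1/401197 - 6*√843315/269 ≈ -20.483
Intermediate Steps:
S(W) = 3*√8070*√W/269 (S(W) = √(W + W*(1/269)) = √(W + W/269) = √(270*W/269) = 3*√8070*√W/269)
1/(f - 362834) - S(418) = 1/(-38363 - 362834) - 3*√8070*√418/269 = 1/(-401197) - 6*√843315/269 = -1/401197 - 6*√843315/269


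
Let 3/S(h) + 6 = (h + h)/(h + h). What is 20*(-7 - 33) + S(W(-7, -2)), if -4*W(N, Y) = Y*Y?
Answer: -4003/5 ≈ -800.60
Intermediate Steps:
W(N, Y) = -Y**2/4 (W(N, Y) = -Y*Y/4 = -Y**2/4)
S(h) = -3/5 (S(h) = 3/(-6 + (h + h)/(h + h)) = 3/(-6 + (2*h)/((2*h))) = 3/(-6 + (2*h)*(1/(2*h))) = 3/(-6 + 1) = 3/(-5) = 3*(-1/5) = -3/5)
20*(-7 - 33) + S(W(-7, -2)) = 20*(-7 - 33) - 3/5 = 20*(-40) - 3/5 = -800 - 3/5 = -4003/5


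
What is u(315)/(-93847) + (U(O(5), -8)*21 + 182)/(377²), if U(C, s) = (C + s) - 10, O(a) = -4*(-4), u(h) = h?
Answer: -2433235/1026029251 ≈ -0.0023715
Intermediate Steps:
O(a) = 16
U(C, s) = -10 + C + s
u(315)/(-93847) + (U(O(5), -8)*21 + 182)/(377²) = 315/(-93847) + ((-10 + 16 - 8)*21 + 182)/(377²) = 315*(-1/93847) + (-2*21 + 182)/142129 = -315/93847 + (-42 + 182)*(1/142129) = -315/93847 + 140*(1/142129) = -315/93847 + 140/142129 = -2433235/1026029251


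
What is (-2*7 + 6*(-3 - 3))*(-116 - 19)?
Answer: 6750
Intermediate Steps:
(-2*7 + 6*(-3 - 3))*(-116 - 19) = (-14 + 6*(-6))*(-135) = (-14 - 36)*(-135) = -50*(-135) = 6750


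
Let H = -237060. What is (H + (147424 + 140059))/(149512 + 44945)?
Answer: 50423/194457 ≈ 0.25930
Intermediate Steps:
(H + (147424 + 140059))/(149512 + 44945) = (-237060 + (147424 + 140059))/(149512 + 44945) = (-237060 + 287483)/194457 = 50423*(1/194457) = 50423/194457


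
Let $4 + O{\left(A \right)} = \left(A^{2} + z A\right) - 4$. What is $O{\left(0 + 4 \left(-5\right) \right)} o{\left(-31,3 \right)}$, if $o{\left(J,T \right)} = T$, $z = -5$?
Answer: $1476$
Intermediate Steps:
$O{\left(A \right)} = -8 + A^{2} - 5 A$ ($O{\left(A \right)} = -4 - \left(4 - A^{2} + 5 A\right) = -8 + A^{2} - 5 A$)
$O{\left(0 + 4 \left(-5\right) \right)} o{\left(-31,3 \right)} = \left(-8 + \left(0 + 4 \left(-5\right)\right)^{2} - 5 \left(0 + 4 \left(-5\right)\right)\right) 3 = \left(-8 + \left(0 - 20\right)^{2} - 5 \left(0 - 20\right)\right) 3 = \left(-8 + \left(-20\right)^{2} - -100\right) 3 = \left(-8 + 400 + 100\right) 3 = 492 \cdot 3 = 1476$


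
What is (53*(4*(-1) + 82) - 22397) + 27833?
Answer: 9570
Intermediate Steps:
(53*(4*(-1) + 82) - 22397) + 27833 = (53*(-4 + 82) - 22397) + 27833 = (53*78 - 22397) + 27833 = (4134 - 22397) + 27833 = -18263 + 27833 = 9570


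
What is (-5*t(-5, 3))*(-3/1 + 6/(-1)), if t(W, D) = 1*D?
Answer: 135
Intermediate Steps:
t(W, D) = D
(-5*t(-5, 3))*(-3/1 + 6/(-1)) = (-5*3)*(-3/1 + 6/(-1)) = -15*(-3*1 + 6*(-1)) = -15*(-3 - 6) = -15*(-9) = 135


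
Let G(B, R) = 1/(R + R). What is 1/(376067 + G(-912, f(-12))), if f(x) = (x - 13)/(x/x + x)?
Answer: 50/18803361 ≈ 2.6591e-6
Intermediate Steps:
f(x) = (-13 + x)/(1 + x)
G(B, R) = 1/(2*R)
1/(376067 + G(-912, f(-12))) = 1/(376067 + 1/(2*(((-13 - 12)/(1 - 12))))) = 1/(376067 + 1/(2*((-25/(-11))))) = 1/(376067 + 1/(2*((-1/11*(-25))))) = 1/(376067 + 1/(2*(25/11))) = 1/(376067 + (1/2)*(11/25)) = 1/(376067 + 11/50) = 1/(18803361/50) = 50/18803361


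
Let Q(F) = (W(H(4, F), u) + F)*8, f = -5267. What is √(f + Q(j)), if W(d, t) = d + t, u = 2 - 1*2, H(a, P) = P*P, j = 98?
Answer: √72349 ≈ 268.98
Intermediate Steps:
H(a, P) = P²
u = 0 (u = 2 - 2 = 0)
Q(F) = 8*F + 8*F² (Q(F) = ((F² + 0) + F)*8 = (F² + F)*8 = (F + F²)*8 = 8*F + 8*F²)
√(f + Q(j)) = √(-5267 + 8*98*(1 + 98)) = √(-5267 + 8*98*99) = √(-5267 + 77616) = √72349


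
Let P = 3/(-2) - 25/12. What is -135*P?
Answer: 1935/4 ≈ 483.75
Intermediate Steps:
P = -43/12 (P = 3*(-½) - 25*1/12 = -3/2 - 25/12 = -43/12 ≈ -3.5833)
-135*P = -135*(-43/12) = 1935/4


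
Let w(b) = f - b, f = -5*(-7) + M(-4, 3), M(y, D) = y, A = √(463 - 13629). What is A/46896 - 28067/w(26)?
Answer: -28067/5 + I*√13166/46896 ≈ -5613.4 + 0.0024468*I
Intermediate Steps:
A = I*√13166 (A = √(-13166) = I*√13166 ≈ 114.74*I)
f = 31 (f = -5*(-7) - 4 = 35 - 4 = 31)
w(b) = 31 - b
A/46896 - 28067/w(26) = (I*√13166)/46896 - 28067/(31 - 1*26) = (I*√13166)*(1/46896) - 28067/(31 - 26) = I*√13166/46896 - 28067/5 = -28067/5 + I*√13166/46896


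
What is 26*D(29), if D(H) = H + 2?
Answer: 806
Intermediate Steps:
D(H) = 2 + H
26*D(29) = 26*(2 + 29) = 26*31 = 806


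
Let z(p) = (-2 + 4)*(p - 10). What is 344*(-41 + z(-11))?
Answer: -28552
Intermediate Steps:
z(p) = -20 + 2*p (z(p) = 2*(-10 + p) = -20 + 2*p)
344*(-41 + z(-11)) = 344*(-41 + (-20 + 2*(-11))) = 344*(-41 + (-20 - 22)) = 344*(-41 - 42) = 344*(-83) = -28552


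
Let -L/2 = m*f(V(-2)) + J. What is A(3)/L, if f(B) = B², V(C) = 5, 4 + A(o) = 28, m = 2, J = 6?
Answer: -3/14 ≈ -0.21429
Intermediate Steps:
A(o) = 24 (A(o) = -4 + 28 = 24)
L = -112 (L = -2*(2*5² + 6) = -2*(2*25 + 6) = -2*(50 + 6) = -2*56 = -112)
A(3)/L = 24/(-112) = 24*(-1/112) = -3/14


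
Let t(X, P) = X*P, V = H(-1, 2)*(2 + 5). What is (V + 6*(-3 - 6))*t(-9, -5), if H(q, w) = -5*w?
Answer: -5580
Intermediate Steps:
V = -70 (V = (-5*2)*(2 + 5) = -10*7 = -70)
t(X, P) = P*X
(V + 6*(-3 - 6))*t(-9, -5) = (-70 + 6*(-3 - 6))*(-5*(-9)) = (-70 + 6*(-9))*45 = (-70 - 54)*45 = -124*45 = -5580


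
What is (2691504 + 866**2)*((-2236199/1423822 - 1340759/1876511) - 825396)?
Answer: -542107063826969997601410/190844117503 ≈ -2.8406e+12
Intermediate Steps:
(2691504 + 866**2)*((-2236199/1423822 - 1340759/1876511) - 825396) = (2691504 + 749956)*((-2236199*1/1423822 - 1340759*1/1876511) - 825396) = 3441460*((-2236199/1423822 - 191537/268073) - 825396) = 3441460*(-872179168941/381688235006 - 825396) = 3441460*(-315044814600181317/381688235006) = -542107063826969997601410/190844117503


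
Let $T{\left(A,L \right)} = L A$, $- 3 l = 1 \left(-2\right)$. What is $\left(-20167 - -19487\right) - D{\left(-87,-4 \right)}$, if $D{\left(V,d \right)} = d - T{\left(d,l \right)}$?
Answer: $- \frac{2036}{3} \approx -678.67$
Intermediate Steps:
$l = \frac{2}{3}$ ($l = - \frac{1 \left(-2\right)}{3} = \left(- \frac{1}{3}\right) \left(-2\right) = \frac{2}{3} \approx 0.66667$)
$T{\left(A,L \right)} = A L$
$D{\left(V,d \right)} = \frac{d}{3}$ ($D{\left(V,d \right)} = d - d \frac{2}{3} = d - \frac{2 d}{3} = \frac{d}{3}$)
$\left(-20167 - -19487\right) - D{\left(-87,-4 \right)} = \left(-20167 - -19487\right) - \frac{1}{3} \left(-4\right) = \left(-20167 + 19487\right) - - \frac{4}{3} = -680 + \frac{4}{3} = - \frac{2036}{3}$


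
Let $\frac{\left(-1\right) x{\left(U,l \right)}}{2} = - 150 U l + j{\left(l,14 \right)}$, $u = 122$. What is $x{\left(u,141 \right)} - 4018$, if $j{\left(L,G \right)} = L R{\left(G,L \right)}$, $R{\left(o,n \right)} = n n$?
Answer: $-449860$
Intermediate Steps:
$R{\left(o,n \right)} = n^{2}$
$j{\left(L,G \right)} = L^{3}$ ($j{\left(L,G \right)} = L L^{2} = L^{3}$)
$x{\left(U,l \right)} = - 2 l^{3} + 300 U l$ ($x{\left(U,l \right)} = - 2 \left(- 150 U l + l^{3}\right) = - 2 \left(l^{3} - 150 U l\right) = - 2 l^{3} + 300 U l$)
$x{\left(u,141 \right)} - 4018 = 2 \cdot 141 \left(- 141^{2} + 150 \cdot 122\right) - 4018 = 2 \cdot 141 \left(\left(-1\right) 19881 + 18300\right) - 4018 = 2 \cdot 141 \left(-19881 + 18300\right) - 4018 = 2 \cdot 141 \left(-1581\right) - 4018 = -445842 - 4018 = -449860$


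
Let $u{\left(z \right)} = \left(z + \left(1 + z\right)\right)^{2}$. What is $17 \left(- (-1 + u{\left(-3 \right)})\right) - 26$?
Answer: $-434$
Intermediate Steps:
$u{\left(z \right)} = \left(1 + 2 z\right)^{2}$
$17 \left(- (-1 + u{\left(-3 \right)})\right) - 26 = 17 \left(- (-1 + \left(1 + 2 \left(-3\right)\right)^{2})\right) - 26 = 17 \left(- (-1 + \left(1 - 6\right)^{2})\right) - 26 = 17 \left(- (-1 + \left(-5\right)^{2})\right) - 26 = 17 \left(- (-1 + 25)\right) - 26 = 17 \left(\left(-1\right) 24\right) - 26 = 17 \left(-24\right) - 26 = -408 - 26 = -434$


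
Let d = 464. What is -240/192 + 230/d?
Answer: -175/232 ≈ -0.75431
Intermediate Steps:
-240/192 + 230/d = -240/192 + 230/464 = -240*1/192 + 230*(1/464) = -5/4 + 115/232 = -175/232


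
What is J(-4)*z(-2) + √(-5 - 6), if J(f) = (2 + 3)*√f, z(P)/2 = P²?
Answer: I*(80 + √11) ≈ 83.317*I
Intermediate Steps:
z(P) = 2*P²
J(f) = 5*√f
J(-4)*z(-2) + √(-5 - 6) = (5*√(-4))*(2*(-2)²) + √(-5 - 6) = (5*(2*I))*(2*4) + √(-11) = (10*I)*8 + I*√11 = 80*I + I*√11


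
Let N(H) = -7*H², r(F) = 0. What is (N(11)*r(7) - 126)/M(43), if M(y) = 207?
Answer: -14/23 ≈ -0.60870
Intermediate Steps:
(N(11)*r(7) - 126)/M(43) = (-7*11²*0 - 126)/207 = (-7*121*0 - 126)*(1/207) = (-847*0 - 126)*(1/207) = (0 - 126)*(1/207) = -126*1/207 = -14/23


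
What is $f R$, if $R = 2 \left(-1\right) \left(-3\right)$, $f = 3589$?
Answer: $21534$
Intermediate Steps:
$R = 6$ ($R = \left(-2\right) \left(-3\right) = 6$)
$f R = 3589 \cdot 6 = 21534$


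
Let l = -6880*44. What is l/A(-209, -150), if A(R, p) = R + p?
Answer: 302720/359 ≈ 843.23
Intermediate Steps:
l = -302720
l/A(-209, -150) = -302720/(-209 - 150) = -302720/(-359) = -302720*(-1/359) = 302720/359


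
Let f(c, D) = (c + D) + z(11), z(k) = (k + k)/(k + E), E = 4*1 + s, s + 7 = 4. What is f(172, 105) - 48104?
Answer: -286951/6 ≈ -47825.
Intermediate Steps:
s = -3 (s = -7 + 4 = -3)
E = 1 (E = 4*1 - 3 = 4 - 3 = 1)
z(k) = 2*k/(1 + k) (z(k) = (k + k)/(k + 1) = (2*k)/(1 + k) = 2*k/(1 + k))
f(c, D) = 11/6 + D + c (f(c, D) = (c + D) + 2*11/(1 + 11) = (D + c) + 2*11/12 = (D + c) + 2*11*(1/12) = (D + c) + 11/6 = 11/6 + D + c)
f(172, 105) - 48104 = (11/6 + 105 + 172) - 48104 = 1673/6 - 48104 = -286951/6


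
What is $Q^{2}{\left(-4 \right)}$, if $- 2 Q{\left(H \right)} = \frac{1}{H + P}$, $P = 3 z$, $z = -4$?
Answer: $\frac{1}{1024} \approx 0.00097656$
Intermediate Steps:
$P = -12$ ($P = 3 \left(-4\right) = -12$)
$Q{\left(H \right)} = - \frac{1}{2 \left(-12 + H\right)}$ ($Q{\left(H \right)} = - \frac{1}{2 \left(H - 12\right)} = - \frac{1}{2 \left(-12 + H\right)}$)
$Q^{2}{\left(-4 \right)} = \left(- \frac{1}{-24 + 2 \left(-4\right)}\right)^{2} = \left(- \frac{1}{-24 - 8}\right)^{2} = \left(- \frac{1}{-32}\right)^{2} = \left(\left(-1\right) \left(- \frac{1}{32}\right)\right)^{2} = \left(\frac{1}{32}\right)^{2} = \frac{1}{1024}$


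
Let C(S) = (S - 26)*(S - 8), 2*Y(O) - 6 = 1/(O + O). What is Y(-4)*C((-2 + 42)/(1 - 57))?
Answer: 536129/784 ≈ 683.84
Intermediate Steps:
Y(O) = 3 + 1/(4*O) (Y(O) = 3 + 1/(2*(O + O)) = 3 + 1/(2*((2*O))) = 3 + (1/(2*O))/2 = 3 + 1/(4*O))
C(S) = (-26 + S)*(-8 + S)
Y(-4)*C((-2 + 42)/(1 - 57)) = (3 + (1/4)/(-4))*(208 + ((-2 + 42)/(1 - 57))**2 - 34*(-2 + 42)/(1 - 57)) = (3 + (1/4)*(-1/4))*(208 + (40/(-56))**2 - 1360/(-56)) = (3 - 1/16)*(208 + (40*(-1/56))**2 - 1360*(-1)/56) = 47*(208 + (-5/7)**2 - 34*(-5/7))/16 = 47*(208 + 25/49 + 170/7)/16 = (47/16)*(11407/49) = 536129/784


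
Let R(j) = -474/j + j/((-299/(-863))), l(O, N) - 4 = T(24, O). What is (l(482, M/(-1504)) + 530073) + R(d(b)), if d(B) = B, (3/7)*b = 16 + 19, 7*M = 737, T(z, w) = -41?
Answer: 116533887581/219765 ≈ 5.3027e+5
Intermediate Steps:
M = 737/7 (M = (1/7)*737 = 737/7 ≈ 105.29)
b = 245/3 (b = 7*(16 + 19)/3 = (7/3)*35 = 245/3 ≈ 81.667)
l(O, N) = -37 (l(O, N) = 4 - 41 = -37)
R(j) = -474/j + 863*j/299 (R(j) = -474/j + j/((-299*(-1/863))) = -474/j + j/(299/863) = -474/j + j*(863/299) = -474/j + 863*j/299)
(l(482, M/(-1504)) + 530073) + R(d(b)) = (-37 + 530073) + (-474/245/3 + (863/299)*(245/3)) = 530036 + (-474*3/245 + 211435/897) = 530036 + (-1422/245 + 211435/897) = 530036 + 50526041/219765 = 116533887581/219765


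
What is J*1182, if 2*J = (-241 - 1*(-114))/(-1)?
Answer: 75057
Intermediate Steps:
J = 127/2 (J = ((-241 - 1*(-114))/(-1))/2 = ((-241 + 114)*(-1))/2 = (-127*(-1))/2 = (½)*127 = 127/2 ≈ 63.500)
J*1182 = (127/2)*1182 = 75057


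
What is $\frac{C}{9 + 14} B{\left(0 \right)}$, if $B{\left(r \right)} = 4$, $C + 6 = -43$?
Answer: $- \frac{196}{23} \approx -8.5217$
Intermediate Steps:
$C = -49$ ($C = -6 - 43 = -49$)
$\frac{C}{9 + 14} B{\left(0 \right)} = \frac{1}{9 + 14} \left(-49\right) 4 = \frac{1}{23} \left(-49\right) 4 = \left(- \frac{49}{23}\right) 4 = - \frac{196}{23}$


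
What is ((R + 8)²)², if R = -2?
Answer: 1296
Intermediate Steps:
((R + 8)²)² = ((-2 + 8)²)² = (6²)² = 36² = 1296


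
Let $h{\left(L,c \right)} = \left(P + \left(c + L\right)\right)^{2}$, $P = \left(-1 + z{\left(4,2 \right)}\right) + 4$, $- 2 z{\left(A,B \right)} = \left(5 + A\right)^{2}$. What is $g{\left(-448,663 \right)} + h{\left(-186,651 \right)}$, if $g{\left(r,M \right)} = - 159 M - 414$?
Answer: $\frac{307701}{4} \approx 76925.0$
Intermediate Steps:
$z{\left(A,B \right)} = - \frac{\left(5 + A\right)^{2}}{2}$
$P = - \frac{75}{2}$ ($P = \left(-1 - \frac{\left(5 + 4\right)^{2}}{2}\right) + 4 = \left(-1 - \frac{9^{2}}{2}\right) + 4 = \left(-1 - \frac{81}{2}\right) + 4 = - \frac{83}{2} + 4 = - \frac{75}{2} \approx -37.5$)
$g{\left(r,M \right)} = -414 - 159 M$
$h{\left(L,c \right)} = \left(- \frac{75}{2} + L + c\right)^{2}$ ($h{\left(L,c \right)} = \left(- \frac{75}{2} + \left(c + L\right)\right)^{2} = \left(- \frac{75}{2} + \left(L + c\right)\right)^{2} = \left(- \frac{75}{2} + L + c\right)^{2}$)
$g{\left(-448,663 \right)} + h{\left(-186,651 \right)} = \left(-414 - 105417\right) + \frac{\left(-75 + 2 \left(-186\right) + 2 \cdot 651\right)^{2}}{4} = \left(-414 - 105417\right) + \frac{\left(-75 - 372 + 1302\right)^{2}}{4} = -105831 + \frac{855^{2}}{4} = -105831 + \frac{1}{4} \cdot 731025 = -105831 + \frac{731025}{4} = \frac{307701}{4}$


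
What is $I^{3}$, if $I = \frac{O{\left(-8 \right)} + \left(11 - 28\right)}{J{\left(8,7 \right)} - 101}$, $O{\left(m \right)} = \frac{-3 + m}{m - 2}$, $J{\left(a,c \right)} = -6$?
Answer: $\frac{4019679}{1225043000} \approx 0.0032813$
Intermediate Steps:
$O{\left(m \right)} = \frac{-3 + m}{-2 + m}$
$I = \frac{159}{1070}$ ($I = \frac{\frac{-3 - 8}{-2 - 8} + \left(11 - 28\right)}{-6 - 101} = \frac{\frac{1}{-10} \left(-11\right) - 17}{-107} = \left(\left(- \frac{1}{10}\right) \left(-11\right) - 17\right) \left(- \frac{1}{107}\right) = \left(\frac{11}{10} - 17\right) \left(- \frac{1}{107}\right) = \left(- \frac{159}{10}\right) \left(- \frac{1}{107}\right) = \frac{159}{1070} \approx 0.1486$)
$I^{3} = \left(\frac{159}{1070}\right)^{3} = \frac{4019679}{1225043000}$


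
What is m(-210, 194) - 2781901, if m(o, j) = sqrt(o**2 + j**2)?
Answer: -2781901 + 2*sqrt(20434) ≈ -2.7816e+6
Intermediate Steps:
m(o, j) = sqrt(j**2 + o**2)
m(-210, 194) - 2781901 = sqrt(194**2 + (-210)**2) - 2781901 = sqrt(37636 + 44100) - 2781901 = sqrt(81736) - 2781901 = 2*sqrt(20434) - 2781901 = -2781901 + 2*sqrt(20434)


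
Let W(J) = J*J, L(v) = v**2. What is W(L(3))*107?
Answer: 8667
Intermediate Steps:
W(J) = J**2
W(L(3))*107 = (3**2)**2*107 = 9**2*107 = 81*107 = 8667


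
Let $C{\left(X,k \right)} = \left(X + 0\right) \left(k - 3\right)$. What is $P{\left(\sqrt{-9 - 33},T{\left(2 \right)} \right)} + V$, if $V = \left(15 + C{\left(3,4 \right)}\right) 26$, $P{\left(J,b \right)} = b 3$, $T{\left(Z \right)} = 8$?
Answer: $492$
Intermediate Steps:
$P{\left(J,b \right)} = 3 b$
$C{\left(X,k \right)} = X \left(-3 + k\right)$
$V = 468$ ($V = \left(15 + 3 \left(-3 + 4\right)\right) 26 = \left(15 + 3 \cdot 1\right) 26 = \left(15 + 3\right) 26 = 18 \cdot 26 = 468$)
$P{\left(\sqrt{-9 - 33},T{\left(2 \right)} \right)} + V = 3 \cdot 8 + 468 = 24 + 468 = 492$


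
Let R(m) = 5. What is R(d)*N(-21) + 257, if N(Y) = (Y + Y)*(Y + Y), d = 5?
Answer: 9077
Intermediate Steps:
N(Y) = 4*Y**2 (N(Y) = (2*Y)*(2*Y) = 4*Y**2)
R(d)*N(-21) + 257 = 5*(4*(-21)**2) + 257 = 5*(4*441) + 257 = 5*1764 + 257 = 8820 + 257 = 9077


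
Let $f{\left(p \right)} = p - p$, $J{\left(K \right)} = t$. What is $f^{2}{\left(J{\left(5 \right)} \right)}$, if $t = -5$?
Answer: $0$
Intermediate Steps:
$J{\left(K \right)} = -5$
$f{\left(p \right)} = 0$
$f^{2}{\left(J{\left(5 \right)} \right)} = 0^{2} = 0$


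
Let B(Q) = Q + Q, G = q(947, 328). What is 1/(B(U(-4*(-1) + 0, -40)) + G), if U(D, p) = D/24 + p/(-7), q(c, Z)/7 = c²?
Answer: 21/131831170 ≈ 1.5929e-7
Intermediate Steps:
q(c, Z) = 7*c²
G = 6277663 (G = 7*947² = 7*896809 = 6277663)
U(D, p) = -p/7 + D/24 (U(D, p) = D*(1/24) + p*(-⅐) = D/24 - p/7 = -p/7 + D/24)
B(Q) = 2*Q
1/(B(U(-4*(-1) + 0, -40)) + G) = 1/(2*(-⅐*(-40) + (-4*(-1) + 0)/24) + 6277663) = 1/(2*(40/7 + (4 + 0)/24) + 6277663) = 1/(2*(40/7 + (1/24)*4) + 6277663) = 1/(2*(40/7 + ⅙) + 6277663) = 1/(2*(247/42) + 6277663) = 1/(247/21 + 6277663) = 1/(131831170/21) = 21/131831170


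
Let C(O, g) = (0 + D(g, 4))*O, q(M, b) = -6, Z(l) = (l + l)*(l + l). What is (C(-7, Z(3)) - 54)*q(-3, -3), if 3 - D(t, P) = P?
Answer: 282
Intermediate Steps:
D(t, P) = 3 - P
Z(l) = 4*l² (Z(l) = (2*l)*(2*l) = 4*l²)
C(O, g) = -O (C(O, g) = (0 + (3 - 1*4))*O = (0 + (3 - 4))*O = (0 - 1)*O = -O)
(C(-7, Z(3)) - 54)*q(-3, -3) = (-1*(-7) - 54)*(-6) = (7 - 54)*(-6) = -47*(-6) = 282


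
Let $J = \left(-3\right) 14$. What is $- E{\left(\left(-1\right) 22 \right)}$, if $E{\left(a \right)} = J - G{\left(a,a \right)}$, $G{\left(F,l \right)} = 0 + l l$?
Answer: $526$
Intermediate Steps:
$G{\left(F,l \right)} = l^{2}$ ($G{\left(F,l \right)} = 0 + l^{2} = l^{2}$)
$J = -42$
$E{\left(a \right)} = -42 - a^{2}$
$- E{\left(\left(-1\right) 22 \right)} = - (-42 - \left(\left(-1\right) 22\right)^{2}) = - (-42 - \left(-22\right)^{2}) = - (-42 - 484) = \left(-1\right) \left(-526\right) = 526$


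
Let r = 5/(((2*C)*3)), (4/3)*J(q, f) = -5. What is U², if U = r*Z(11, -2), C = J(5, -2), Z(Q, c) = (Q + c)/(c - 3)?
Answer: 4/25 ≈ 0.16000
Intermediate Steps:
Z(Q, c) = (Q + c)/(-3 + c)
J(q, f) = -15/4 (J(q, f) = (¾)*(-5) = -15/4)
C = -15/4 ≈ -3.7500
r = -2/9 (r = 5/(((2*(-15/4))*3)) = 5/((-15/2*3)) = 5/(-45/2) = 5*(-2/45) = -2/9 ≈ -0.22222)
U = ⅖ (U = -2*(11 - 2)/(9*(-3 - 2)) = -2*9/(9*(-5)) = -(-2)*9/45 = -2/9*(-9/5) = ⅖ ≈ 0.40000)
U² = (⅖)² = 4/25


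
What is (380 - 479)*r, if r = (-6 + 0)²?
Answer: -3564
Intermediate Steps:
r = 36 (r = (-6)² = 36)
(380 - 479)*r = (380 - 479)*36 = -99*36 = -3564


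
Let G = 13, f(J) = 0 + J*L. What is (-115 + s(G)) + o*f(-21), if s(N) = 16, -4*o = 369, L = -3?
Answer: -23643/4 ≈ -5910.8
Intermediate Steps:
o = -369/4 (o = -¼*369 = -369/4 ≈ -92.250)
f(J) = -3*J (f(J) = 0 + J*(-3) = 0 - 3*J = -3*J)
(-115 + s(G)) + o*f(-21) = (-115 + 16) - (-1107)*(-21)/4 = -99 - 369/4*63 = -99 - 23247/4 = -23643/4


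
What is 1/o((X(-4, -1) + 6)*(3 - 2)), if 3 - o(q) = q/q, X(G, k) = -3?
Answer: ½ ≈ 0.50000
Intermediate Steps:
o(q) = 2 (o(q) = 3 - q/q = 3 - 1*1 = 3 - 1 = 2)
1/o((X(-4, -1) + 6)*(3 - 2)) = 1/2 = ½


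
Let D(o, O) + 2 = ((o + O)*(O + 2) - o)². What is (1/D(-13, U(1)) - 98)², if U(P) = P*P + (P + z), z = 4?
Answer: 32762810025/3411409 ≈ 9603.9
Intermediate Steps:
U(P) = 4 + P + P² (U(P) = P*P + (P + 4) = P² + (4 + P) = 4 + P + P²)
D(o, O) = -2 + (-o + (2 + O)*(O + o))² (D(o, O) = -2 + ((o + O)*(O + 2) - o)² = -2 + ((O + o)*(2 + O) - o)² = -2 + ((2 + O)*(O + o) - o)² = -2 + (-o + (2 + O)*(O + o))²)
(1/D(-13, U(1)) - 98)² = (1/(-2 + (-13 + (4 + 1 + 1²)² + 2*(4 + 1 + 1²) + (4 + 1 + 1²)*(-13))²) - 98)² = (1/(-2 + (-13 + (4 + 1 + 1)² + 2*(4 + 1 + 1) + (4 + 1 + 1)*(-13))²) - 98)² = (1/(-2 + (-13 + 6² + 2*6 + 6*(-13))²) - 98)² = (1/(-2 + (-13 + 36 + 12 - 78)²) - 98)² = (1/(-2 + (-43)²) - 98)² = (1/(-2 + 1849) - 98)² = (1/1847 - 98)² = (-181005/1847)² = 32762810025/3411409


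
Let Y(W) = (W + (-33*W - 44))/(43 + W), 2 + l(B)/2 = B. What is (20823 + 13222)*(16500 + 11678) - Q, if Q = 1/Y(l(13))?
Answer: 717571367545/748 ≈ 9.5932e+8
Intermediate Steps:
l(B) = -4 + 2*B
Y(W) = (-44 - 32*W)/(43 + W) (Y(W) = (W + (-44 - 33*W))/(43 + W) = (-44 - 32*W)/(43 + W))
Q = -65/748 (Q = 1/(4*(-11 - 8*(-4 + 2*13))/(43 + (-4 + 2*13))) = 1/(4*(-11 - 8*(-4 + 26))/(43 + (-4 + 26))) = 1/(4*(-11 - 8*22)/(43 + 22)) = 1/(4*(-11 - 176)/65) = 1/(4*(1/65)*(-187)) = 1/(-748/65) = -65/748 ≈ -0.086898)
(20823 + 13222)*(16500 + 11678) - Q = (20823 + 13222)*(16500 + 11678) - 1*(-65/748) = 34045*28178 + 65/748 = 959320010 + 65/748 = 717571367545/748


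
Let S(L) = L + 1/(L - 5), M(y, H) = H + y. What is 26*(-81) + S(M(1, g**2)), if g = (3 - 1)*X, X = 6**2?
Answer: 15949221/5180 ≈ 3079.0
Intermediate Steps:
X = 36
g = 72 (g = (3 - 1)*36 = 2*36 = 72)
S(L) = L + 1/(-5 + L)
26*(-81) + S(M(1, g**2)) = 26*(-81) + (1 + (72**2 + 1)**2 - 5*(72**2 + 1))/(-5 + (72**2 + 1)) = -2106 + (1 + (5184 + 1)**2 - 5*(5184 + 1))/(-5 + (5184 + 1)) = -2106 + (1 + 5185**2 - 5*5185)/(-5 + 5185) = -2106 + (1 + 26884225 - 25925)/5180 = -2106 + (1/5180)*26858301 = -2106 + 26858301/5180 = 15949221/5180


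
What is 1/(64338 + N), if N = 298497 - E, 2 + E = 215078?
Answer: 1/147759 ≈ 6.7678e-6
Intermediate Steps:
E = 215076 (E = -2 + 215078 = 215076)
N = 83421 (N = 298497 - 1*215076 = 298497 - 215076 = 83421)
1/(64338 + N) = 1/(64338 + 83421) = 1/147759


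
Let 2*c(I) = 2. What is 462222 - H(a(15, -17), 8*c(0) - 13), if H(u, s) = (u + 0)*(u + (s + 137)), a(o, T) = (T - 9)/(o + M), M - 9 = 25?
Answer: 1109962514/2401 ≈ 4.6229e+5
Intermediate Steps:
M = 34 (M = 9 + 25 = 34)
c(I) = 1 (c(I) = (½)*2 = 1)
a(o, T) = (-9 + T)/(34 + o) (a(o, T) = (T - 9)/(o + 34) = (-9 + T)/(34 + o))
H(u, s) = u*(137 + s + u) (H(u, s) = u*(u + (137 + s)) = u*(137 + s + u))
462222 - H(a(15, -17), 8*c(0) - 13) = 462222 - (-9 - 17)/(34 + 15)*(137 + (8*1 - 13) + (-9 - 17)/(34 + 15)) = 462222 - -26/49*(137 + (8 - 13) - 26/49) = 462222 - (1/49)*(-26)*(137 - 5 + (1/49)*(-26)) = 462222 - (-26)*(137 - 5 - 26/49)/49 = 462222 - (-26)*6442/(49*49) = 462222 - 1*(-167492/2401) = 462222 + 167492/2401 = 1109962514/2401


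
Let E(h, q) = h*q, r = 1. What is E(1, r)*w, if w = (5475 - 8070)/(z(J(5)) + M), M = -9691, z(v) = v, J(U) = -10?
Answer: 2595/9701 ≈ 0.26750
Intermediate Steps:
w = 2595/9701 (w = (5475 - 8070)/(-10 - 9691) = -2595/(-9701) = -2595*(-1/9701) = 2595/9701 ≈ 0.26750)
E(1, r)*w = (1*1)*(2595/9701) = 1*(2595/9701) = 2595/9701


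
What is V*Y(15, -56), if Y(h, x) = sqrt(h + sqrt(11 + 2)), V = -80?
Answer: -80*sqrt(15 + sqrt(13)) ≈ -345.07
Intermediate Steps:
Y(h, x) = sqrt(h + sqrt(13))
V*Y(15, -56) = -80*sqrt(15 + sqrt(13))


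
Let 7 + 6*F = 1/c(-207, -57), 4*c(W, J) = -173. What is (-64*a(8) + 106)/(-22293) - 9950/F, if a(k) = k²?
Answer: 1705549490/200637 ≈ 8500.7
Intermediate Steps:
c(W, J) = -173/4 (c(W, J) = (¼)*(-173) = -173/4)
F = -405/346 (F = -7/6 + 1/(6*(-173/4)) = -7/6 + (⅙)*(-4/173) = -7/6 - 2/519 = -405/346 ≈ -1.1705)
(-64*a(8) + 106)/(-22293) - 9950/F = (-64*8² + 106)/(-22293) - 9950/(-405/346) = (-64*64 + 106)*(-1/22293) - 9950*(-346/405) = (-4096 + 106)*(-1/22293) + 688540/81 = -3990*(-1/22293) + 688540/81 = 1330/7431 + 688540/81 = 1705549490/200637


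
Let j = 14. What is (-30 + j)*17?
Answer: -272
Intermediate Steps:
(-30 + j)*17 = (-30 + 14)*17 = -16*17 = -272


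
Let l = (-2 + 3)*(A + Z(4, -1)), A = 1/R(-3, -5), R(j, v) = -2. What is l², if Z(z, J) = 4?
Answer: 49/4 ≈ 12.250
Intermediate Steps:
A = -½ (A = 1/(-2) = -½ ≈ -0.50000)
l = 7/2 (l = (-2 + 3)*(-½ + 4) = 1*(7/2) = 7/2 ≈ 3.5000)
l² = (7/2)² = 49/4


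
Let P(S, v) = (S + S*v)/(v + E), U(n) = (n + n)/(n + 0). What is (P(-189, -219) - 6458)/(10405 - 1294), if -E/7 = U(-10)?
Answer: -1545916/2122863 ≈ -0.72822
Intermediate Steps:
U(n) = 2 (U(n) = (2*n)/n = 2)
E = -14 (E = -7*2 = -14)
P(S, v) = (S + S*v)/(-14 + v) (P(S, v) = (S + S*v)/(v - 14) = (S + S*v)/(-14 + v))
(P(-189, -219) - 6458)/(10405 - 1294) = (-189*(1 - 219)/(-14 - 219) - 6458)/(10405 - 1294) = (-189*(-218)/(-233) - 6458)/9111 = (-189*(-1/233)*(-218) - 6458)*(1/9111) = (-41202/233 - 6458)*(1/9111) = -1545916/233*1/9111 = -1545916/2122863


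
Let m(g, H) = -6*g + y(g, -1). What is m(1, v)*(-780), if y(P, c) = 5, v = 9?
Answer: 780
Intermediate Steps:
m(g, H) = 5 - 6*g (m(g, H) = -6*g + 5 = 5 - 6*g)
m(1, v)*(-780) = (5 - 6*1)*(-780) = (5 - 6)*(-780) = -1*(-780) = 780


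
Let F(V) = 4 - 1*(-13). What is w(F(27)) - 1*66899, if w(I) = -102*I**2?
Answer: -96377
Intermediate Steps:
F(V) = 17 (F(V) = 4 + 13 = 17)
w(F(27)) - 1*66899 = -102*17**2 - 1*66899 = -102*289 - 66899 = -29478 - 66899 = -96377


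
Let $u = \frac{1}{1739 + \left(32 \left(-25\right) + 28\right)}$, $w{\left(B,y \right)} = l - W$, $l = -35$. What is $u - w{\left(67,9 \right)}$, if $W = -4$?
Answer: $\frac{29978}{967} \approx 31.001$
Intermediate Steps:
$w{\left(B,y \right)} = -31$ ($w{\left(B,y \right)} = -35 - -4 = -35 + 4 = -31$)
$u = \frac{1}{967}$ ($u = \frac{1}{1739 + \left(-800 + 28\right)} = \frac{1}{1739 - 772} = \frac{1}{967} \approx 0.0010341$)
$u - w{\left(67,9 \right)} = \frac{1}{967} - -31 = \frac{1}{967} + 31 = \frac{29978}{967}$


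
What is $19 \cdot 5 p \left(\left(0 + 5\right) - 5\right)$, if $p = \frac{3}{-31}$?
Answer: $0$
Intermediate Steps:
$p = - \frac{3}{31}$ ($p = 3 \left(- \frac{1}{31}\right) = - \frac{3}{31} \approx -0.096774$)
$19 \cdot 5 p \left(\left(0 + 5\right) - 5\right) = 19 \cdot 5 \left(- \frac{3}{31}\right) \left(\left(0 + 5\right) - 5\right) = 95 \left(- \frac{3}{31}\right) \left(5 - 5\right) = \left(- \frac{285}{31}\right) 0 = 0$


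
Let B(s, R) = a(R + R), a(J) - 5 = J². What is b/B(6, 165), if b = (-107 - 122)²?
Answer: 52441/108905 ≈ 0.48153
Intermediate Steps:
a(J) = 5 + J²
B(s, R) = 5 + 4*R² (B(s, R) = 5 + (R + R)² = 5 + (2*R)² = 5 + 4*R²)
b = 52441 (b = (-229)² = 52441)
b/B(6, 165) = 52441/(5 + 4*165²) = 52441/(5 + 4*27225) = 52441/(5 + 108900) = 52441/108905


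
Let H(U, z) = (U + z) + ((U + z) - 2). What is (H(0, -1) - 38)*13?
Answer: -546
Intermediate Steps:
H(U, z) = -2 + 2*U + 2*z (H(U, z) = (U + z) + (-2 + U + z) = -2 + 2*U + 2*z)
(H(0, -1) - 38)*13 = ((-2 + 2*0 + 2*(-1)) - 38)*13 = ((-2 + 0 - 2) - 38)*13 = (-4 - 38)*13 = -42*13 = -546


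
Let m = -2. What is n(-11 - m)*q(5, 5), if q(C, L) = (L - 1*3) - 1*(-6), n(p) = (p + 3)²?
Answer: 288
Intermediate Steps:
n(p) = (3 + p)²
q(C, L) = 3 + L (q(C, L) = (L - 3) + 6 = (-3 + L) + 6 = 3 + L)
n(-11 - m)*q(5, 5) = (3 + (-11 - 1*(-2)))²*(3 + 5) = (3 + (-11 + 2))²*8 = (3 - 9)²*8 = (-6)²*8 = 36*8 = 288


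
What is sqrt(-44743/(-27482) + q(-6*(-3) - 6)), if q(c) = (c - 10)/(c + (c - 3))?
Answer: sqrt(11714010126)/82446 ≈ 1.3128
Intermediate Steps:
q(c) = (-10 + c)/(-3 + 2*c) (q(c) = (-10 + c)/(c + (-3 + c)) = (-10 + c)/(-3 + 2*c))
sqrt(-44743/(-27482) + q(-6*(-3) - 6)) = sqrt(-44743/(-27482) + (-10 + (-6*(-3) - 6))/(-3 + 2*(-6*(-3) - 6))) = sqrt(-44743*(-1/27482) + (-10 + (18 - 6))/(-3 + 2*(18 - 6))) = sqrt(44743/27482 + (-10 + 12)/(-3 + 2*12)) = sqrt(44743/27482 + 2/(-3 + 24)) = sqrt(44743/27482 + 2/21) = sqrt(142081/82446) = sqrt(11714010126)/82446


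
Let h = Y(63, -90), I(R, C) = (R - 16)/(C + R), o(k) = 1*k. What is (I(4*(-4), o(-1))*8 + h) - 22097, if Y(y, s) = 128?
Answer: -373217/17 ≈ -21954.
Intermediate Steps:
o(k) = k
I(R, C) = (-16 + R)/(C + R)
h = 128
(I(4*(-4), o(-1))*8 + h) - 22097 = (((-16 + 4*(-4))/(-1 + 4*(-4)))*8 + 128) - 22097 = (((-16 - 16)/(-1 - 16))*8 + 128) - 22097 = ((-32/(-17))*8 + 128) - 22097 = (-1/17*(-32)*8 + 128) - 22097 = ((32/17)*8 + 128) - 22097 = (256/17 + 128) - 22097 = 2432/17 - 22097 = -373217/17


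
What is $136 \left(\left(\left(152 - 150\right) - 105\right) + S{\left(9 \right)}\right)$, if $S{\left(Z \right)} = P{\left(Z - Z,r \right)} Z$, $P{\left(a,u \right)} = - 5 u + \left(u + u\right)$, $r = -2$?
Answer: $-6664$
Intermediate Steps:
$P{\left(a,u \right)} = - 3 u$ ($P{\left(a,u \right)} = - 5 u + 2 u = - 3 u$)
$S{\left(Z \right)} = 6 Z$ ($S{\left(Z \right)} = \left(-3\right) \left(-2\right) Z = 6 Z$)
$136 \left(\left(\left(152 - 150\right) - 105\right) + S{\left(9 \right)}\right) = 136 \left(\left(\left(152 - 150\right) - 105\right) + 6 \cdot 9\right) = 136 \left(\left(2 - 105\right) + 54\right) = 136 \left(-103 + 54\right) = 136 \left(-49\right) = -6664$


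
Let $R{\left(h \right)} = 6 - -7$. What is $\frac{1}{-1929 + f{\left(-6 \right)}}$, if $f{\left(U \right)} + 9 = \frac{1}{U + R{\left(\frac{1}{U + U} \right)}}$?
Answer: $- \frac{7}{13565} \approx -0.00051603$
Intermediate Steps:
$R{\left(h \right)} = 13$ ($R{\left(h \right)} = 6 + 7 = 13$)
$f{\left(U \right)} = -9 + \frac{1}{13 + U}$ ($f{\left(U \right)} = -9 + \frac{1}{U + 13} = -9 + \frac{1}{13 + U}$)
$\frac{1}{-1929 + f{\left(-6 \right)}} = \frac{1}{-1929 + \frac{-116 - -54}{13 - 6}} = \frac{1}{-1929 + \frac{-116 + 54}{7}} = \frac{1}{-1929 + \frac{1}{7} \left(-62\right)} = \frac{1}{-1929 - \frac{62}{7}} = \frac{1}{- \frac{13565}{7}} = - \frac{7}{13565}$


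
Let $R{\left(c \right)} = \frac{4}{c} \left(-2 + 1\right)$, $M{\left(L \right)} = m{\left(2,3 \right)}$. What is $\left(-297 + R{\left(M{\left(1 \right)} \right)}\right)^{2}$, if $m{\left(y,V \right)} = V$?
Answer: $\frac{801025}{9} \approx 89003.0$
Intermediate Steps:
$M{\left(L \right)} = 3$
$R{\left(c \right)} = - \frac{4}{c}$ ($R{\left(c \right)} = \frac{4}{c} \left(-1\right) = - \frac{4}{c}$)
$\left(-297 + R{\left(M{\left(1 \right)} \right)}\right)^{2} = \left(-297 - \frac{4}{3}\right)^{2} = \left(- \frac{895}{3}\right)^{2} = \frac{801025}{9}$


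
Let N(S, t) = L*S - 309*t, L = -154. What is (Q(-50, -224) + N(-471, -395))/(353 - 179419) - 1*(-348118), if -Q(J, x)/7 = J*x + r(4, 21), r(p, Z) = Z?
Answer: 31167990873/89533 ≈ 3.4812e+5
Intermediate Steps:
Q(J, x) = -147 - 7*J*x (Q(J, x) = -7*(J*x + 21) = -7*(21 + J*x) = -147 - 7*J*x)
N(S, t) = -309*t - 154*S (N(S, t) = -154*S - 309*t = -309*t - 154*S)
(Q(-50, -224) + N(-471, -395))/(353 - 179419) - 1*(-348118) = ((-147 - 7*(-50)*(-224)) + (-309*(-395) - 154*(-471)))/(353 - 179419) - 1*(-348118) = ((-147 - 78400) + (122055 + 72534))/(-179066) + 348118 = (-78547 + 194589)*(-1/179066) + 348118 = 116042*(-1/179066) + 348118 = -58021/89533 + 348118 = 31167990873/89533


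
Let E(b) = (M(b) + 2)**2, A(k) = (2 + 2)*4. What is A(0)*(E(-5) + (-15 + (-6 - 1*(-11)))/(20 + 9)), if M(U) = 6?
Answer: 29536/29 ≈ 1018.5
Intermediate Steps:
A(k) = 16 (A(k) = 4*4 = 16)
E(b) = 64 (E(b) = (6 + 2)**2 = 8**2 = 64)
A(0)*(E(-5) + (-15 + (-6 - 1*(-11)))/(20 + 9)) = 16*(64 + (-15 + (-6 - 1*(-11)))/(20 + 9)) = 16*(64 + (-15 + (-6 + 11))/29) = 16*(64 + (-15 + 5)*(1/29)) = 16*(64 - 10*1/29) = 16*(64 - 10/29) = 16*(1846/29) = 29536/29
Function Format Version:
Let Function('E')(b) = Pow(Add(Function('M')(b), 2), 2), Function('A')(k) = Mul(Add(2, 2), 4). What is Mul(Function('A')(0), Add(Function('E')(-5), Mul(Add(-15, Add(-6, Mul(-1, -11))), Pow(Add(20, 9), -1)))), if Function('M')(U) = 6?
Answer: Rational(29536, 29) ≈ 1018.5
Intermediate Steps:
Function('A')(k) = 16 (Function('A')(k) = Mul(4, 4) = 16)
Function('E')(b) = 64 (Function('E')(b) = Pow(Add(6, 2), 2) = Pow(8, 2) = 64)
Mul(Function('A')(0), Add(Function('E')(-5), Mul(Add(-15, Add(-6, Mul(-1, -11))), Pow(Add(20, 9), -1)))) = Mul(16, Add(64, Mul(Add(-15, Add(-6, Mul(-1, -11))), Pow(Add(20, 9), -1)))) = Mul(16, Add(64, Mul(Add(-15, Add(-6, 11)), Pow(29, -1)))) = Mul(16, Add(64, Mul(Add(-15, 5), Rational(1, 29)))) = Mul(16, Add(64, Mul(-10, Rational(1, 29)))) = Mul(16, Add(64, Rational(-10, 29))) = Mul(16, Rational(1846, 29)) = Rational(29536, 29)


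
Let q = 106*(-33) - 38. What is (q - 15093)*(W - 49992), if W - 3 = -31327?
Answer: 1514835764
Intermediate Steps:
W = -31324 (W = 3 - 31327 = -31324)
q = -3536 (q = -3498 - 38 = -3536)
(q - 15093)*(W - 49992) = (-3536 - 15093)*(-31324 - 49992) = -18629*(-81316) = 1514835764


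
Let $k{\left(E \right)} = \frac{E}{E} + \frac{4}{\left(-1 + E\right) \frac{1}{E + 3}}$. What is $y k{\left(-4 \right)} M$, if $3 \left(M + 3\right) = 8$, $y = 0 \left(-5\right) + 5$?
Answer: $-3$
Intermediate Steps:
$y = 5$ ($y = 0 + 5 = 5$)
$M = - \frac{1}{3}$ ($M = -3 + \frac{1}{3} \cdot 8 = -3 + \frac{8}{3} = - \frac{1}{3} \approx -0.33333$)
$k{\left(E \right)} = 1 + \frac{4 \left(3 + E\right)}{-1 + E}$ ($k{\left(E \right)} = 1 + \frac{4}{\left(-1 + E\right) \frac{1}{3 + E}} = 1 + \frac{4}{\frac{1}{3 + E} \left(-1 + E\right)} = 1 + 4 \frac{3 + E}{-1 + E} = 1 + \frac{4 \left(3 + E\right)}{-1 + E}$)
$y k{\left(-4 \right)} M = 5 \frac{11 + 5 \left(-4\right)}{-1 - 4} \left(- \frac{1}{3}\right) = 5 \frac{11 - 20}{-5} \left(- \frac{1}{3}\right) = 5 \left(\left(- \frac{1}{5}\right) \left(-9\right)\right) \left(- \frac{1}{3}\right) = 5 \cdot \frac{9}{5} \left(- \frac{1}{3}\right) = 9 \left(- \frac{1}{3}\right) = -3$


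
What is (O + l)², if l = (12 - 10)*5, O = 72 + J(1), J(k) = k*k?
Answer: 6889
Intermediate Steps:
J(k) = k²
O = 73 (O = 72 + 1² = 72 + 1 = 73)
l = 10 (l = 2*5 = 10)
(O + l)² = (73 + 10)² = 83² = 6889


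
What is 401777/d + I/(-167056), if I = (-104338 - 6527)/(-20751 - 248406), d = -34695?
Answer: -6021874036591853/520012034574480 ≈ -11.580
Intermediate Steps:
I = 36955/89719 (I = -110865/(-269157) = -110865*(-1/269157) = 36955/89719 ≈ 0.41190)
401777/d + I/(-167056) = 401777/(-34695) + (36955/89719)/(-167056) = 401777*(-1/34695) + (36955/89719)*(-1/167056) = -401777/34695 - 36955/14988097264 = -6021874036591853/520012034574480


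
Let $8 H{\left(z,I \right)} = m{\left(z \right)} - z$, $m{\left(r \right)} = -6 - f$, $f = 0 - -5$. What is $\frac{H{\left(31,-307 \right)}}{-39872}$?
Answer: $\frac{3}{22784} \approx 0.00013167$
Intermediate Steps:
$f = 5$ ($f = 0 + 5 = 5$)
$m{\left(r \right)} = -11$ ($m{\left(r \right)} = -6 - 5 = -11$)
$H{\left(z,I \right)} = - \frac{11}{8} - \frac{z}{8}$ ($H{\left(z,I \right)} = \frac{-11 - z}{8} = - \frac{11}{8} - \frac{z}{8}$)
$\frac{H{\left(31,-307 \right)}}{-39872} = \frac{- \frac{11}{8} - \frac{31}{8}}{-39872} = \left(- \frac{11}{8} - \frac{31}{8}\right) \left(- \frac{1}{39872}\right) = \left(- \frac{21}{4}\right) \left(- \frac{1}{39872}\right) = \frac{3}{22784}$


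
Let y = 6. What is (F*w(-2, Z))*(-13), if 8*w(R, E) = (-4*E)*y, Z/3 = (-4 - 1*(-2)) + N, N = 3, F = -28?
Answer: -3276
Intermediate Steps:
Z = 3 (Z = 3*((-4 - 1*(-2)) + 3) = 3*((-4 + 2) + 3) = 3*(-2 + 3) = 3*1 = 3)
w(R, E) = -3*E (w(R, E) = (-4*E*6)/8 = (-24*E)/8 = -3*E)
(F*w(-2, Z))*(-13) = -(-84)*3*(-13) = -28*(-9)*(-13) = 252*(-13) = -3276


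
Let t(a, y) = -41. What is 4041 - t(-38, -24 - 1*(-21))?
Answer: 4082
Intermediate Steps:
4041 - t(-38, -24 - 1*(-21)) = 4041 - 1*(-41) = 4041 + 41 = 4082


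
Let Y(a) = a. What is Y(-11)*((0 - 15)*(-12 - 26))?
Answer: -6270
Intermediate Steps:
Y(-11)*((0 - 15)*(-12 - 26)) = -11*(0 - 15)*(-12 - 26) = -(-165)*(-38) = -11*570 = -6270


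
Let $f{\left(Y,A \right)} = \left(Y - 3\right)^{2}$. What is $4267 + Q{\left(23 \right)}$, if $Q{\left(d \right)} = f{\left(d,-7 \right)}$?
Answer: $4667$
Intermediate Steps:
$f{\left(Y,A \right)} = \left(-3 + Y\right)^{2}$
$Q{\left(d \right)} = \left(-3 + d\right)^{2}$
$4267 + Q{\left(23 \right)} = 4267 + \left(-3 + 23\right)^{2} = 4267 + 20^{2} = 4267 + 400 = 4667$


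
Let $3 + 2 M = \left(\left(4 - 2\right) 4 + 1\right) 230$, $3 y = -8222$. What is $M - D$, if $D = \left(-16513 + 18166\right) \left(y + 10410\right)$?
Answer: $- \frac{25352749}{2} \approx -1.2676 \cdot 10^{7}$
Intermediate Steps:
$y = - \frac{8222}{3}$ ($y = \frac{1}{3} \left(-8222\right) = - \frac{8222}{3} \approx -2740.7$)
$D = 12677408$ ($D = \left(-16513 + 18166\right) \left(- \frac{8222}{3} + 10410\right) = 1653 \cdot \frac{23008}{3} = 12677408$)
$M = \frac{2067}{2}$ ($M = - \frac{3}{2} + \frac{\left(\left(4 - 2\right) 4 + 1\right) 230}{2} = - \frac{3}{2} + \frac{\left(2 \cdot 4 + 1\right) 230}{2} = - \frac{3}{2} + \frac{\left(8 + 1\right) 230}{2} = - \frac{3}{2} + \frac{9 \cdot 230}{2} = - \frac{3}{2} + \frac{1}{2} \cdot 2070 = - \frac{3}{2} + 1035 = \frac{2067}{2} \approx 1033.5$)
$M - D = \frac{2067}{2} - 12677408 = - \frac{25352749}{2}$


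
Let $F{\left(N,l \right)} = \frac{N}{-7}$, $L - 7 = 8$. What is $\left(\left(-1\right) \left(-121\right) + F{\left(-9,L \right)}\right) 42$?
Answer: $5136$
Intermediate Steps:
$L = 15$ ($L = 7 + 8 = 15$)
$F{\left(N,l \right)} = - \frac{N}{7}$ ($F{\left(N,l \right)} = N \left(- \frac{1}{7}\right) = - \frac{N}{7}$)
$\left(\left(-1\right) \left(-121\right) + F{\left(-9,L \right)}\right) 42 = \left(\left(-1\right) \left(-121\right) - - \frac{9}{7}\right) 42 = \left(121 + \frac{9}{7}\right) 42 = \frac{856}{7} \cdot 42 = 5136$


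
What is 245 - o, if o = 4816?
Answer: -4571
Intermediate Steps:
245 - o = 245 - 1*4816 = 245 - 4816 = -4571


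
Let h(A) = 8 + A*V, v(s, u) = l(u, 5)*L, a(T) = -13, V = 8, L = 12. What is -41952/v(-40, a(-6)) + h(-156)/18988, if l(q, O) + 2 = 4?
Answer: -8298066/4747 ≈ -1748.1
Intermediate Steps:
l(q, O) = 2 (l(q, O) = -2 + 4 = 2)
v(s, u) = 24 (v(s, u) = 2*12 = 24)
h(A) = 8 + 8*A (h(A) = 8 + A*8 = 8 + 8*A)
-41952/v(-40, a(-6)) + h(-156)/18988 = -41952/24 + (8 + 8*(-156))/18988 = -41952*1/24 + (8 - 1248)*(1/18988) = -1748 - 1240*1/18988 = -1748 - 310/4747 = -8298066/4747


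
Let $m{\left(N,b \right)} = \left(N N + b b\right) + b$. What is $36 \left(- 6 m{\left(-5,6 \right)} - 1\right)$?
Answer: $-14508$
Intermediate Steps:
$m{\left(N,b \right)} = b + N^{2} + b^{2}$ ($m{\left(N,b \right)} = \left(N^{2} + b^{2}\right) + b = b + N^{2} + b^{2}$)
$36 \left(- 6 m{\left(-5,6 \right)} - 1\right) = 36 \left(- 6 \left(6 + \left(-5\right)^{2} + 6^{2}\right) - 1\right) = 36 \left(- 6 \left(6 + 25 + 36\right) - 1\right) = 36 \left(\left(-6\right) 67 - 1\right) = 36 \left(-402 - 1\right) = 36 \left(-403\right) = -14508$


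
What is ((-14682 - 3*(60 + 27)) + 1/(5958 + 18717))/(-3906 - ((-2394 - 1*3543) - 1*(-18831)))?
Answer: 92179631/103635000 ≈ 0.88946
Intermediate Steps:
((-14682 - 3*(60 + 27)) + 1/(5958 + 18717))/(-3906 - ((-2394 - 1*3543) - 1*(-18831))) = ((-14682 - 3*87) + 1/24675)/(-3906 - ((-2394 - 3543) + 18831)) = ((-14682 - 261) + 1/24675)/(-3906 - (-5937 + 18831)) = (-14943 + 1/24675)/(-3906 - 1*12894) = -368718524/(24675*(-3906 - 12894)) = -368718524/24675/(-16800) = -368718524/24675*(-1/16800) = 92179631/103635000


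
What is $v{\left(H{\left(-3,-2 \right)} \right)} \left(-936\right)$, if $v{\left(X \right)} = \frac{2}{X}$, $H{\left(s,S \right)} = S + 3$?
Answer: $-1872$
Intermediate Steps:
$H{\left(s,S \right)} = 3 + S$
$v{\left(H{\left(-3,-2 \right)} \right)} \left(-936\right) = \frac{2}{3 - 2} \left(-936\right) = \frac{2}{1} \left(-936\right) = 2 \cdot 1 \left(-936\right) = 2 \left(-936\right) = -1872$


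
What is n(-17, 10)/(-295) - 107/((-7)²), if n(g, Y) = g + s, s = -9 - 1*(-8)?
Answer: -30683/14455 ≈ -2.1227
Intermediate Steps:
s = -1 (s = -9 + 8 = -1)
n(g, Y) = -1 + g (n(g, Y) = g - 1 = -1 + g)
n(-17, 10)/(-295) - 107/((-7)²) = (-1 - 17)/(-295) - 107/((-7)²) = -18*(-1/295) - 107/49 = 18/295 - 107*1/49 = 18/295 - 107/49 = -30683/14455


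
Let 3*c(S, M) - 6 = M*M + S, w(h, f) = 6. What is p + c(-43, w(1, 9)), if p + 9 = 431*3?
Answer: 3851/3 ≈ 1283.7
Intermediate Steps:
p = 1284 (p = -9 + 431*3 = -9 + 1293 = 1284)
c(S, M) = 2 + S/3 + M**2/3 (c(S, M) = 2 + (M*M + S)/3 = 2 + (M**2 + S)/3 = 2 + (S + M**2)/3 = 2 + (S/3 + M**2/3) = 2 + S/3 + M**2/3)
p + c(-43, w(1, 9)) = 1284 + (2 + (1/3)*(-43) + (1/3)*6**2) = 1284 + (2 - 43/3 + (1/3)*36) = 1284 + (2 - 43/3 + 12) = 1284 - 1/3 = 3851/3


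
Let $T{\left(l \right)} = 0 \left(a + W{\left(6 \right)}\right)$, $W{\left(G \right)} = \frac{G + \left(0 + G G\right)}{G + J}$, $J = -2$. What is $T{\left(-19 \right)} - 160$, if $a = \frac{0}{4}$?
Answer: $-160$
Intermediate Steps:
$a = 0$ ($a = 0 \cdot \frac{1}{4} = 0$)
$W{\left(G \right)} = \frac{G + G^{2}}{-2 + G}$ ($W{\left(G \right)} = \frac{G + \left(0 + G G\right)}{G - 2} = \frac{G + \left(0 + G^{2}\right)}{-2 + G} = \frac{G + G^{2}}{-2 + G}$)
$T{\left(l \right)} = 0$ ($T{\left(l \right)} = 0 \left(0 + \frac{6 \left(1 + 6\right)}{-2 + 6}\right) = 0 \left(0 + 6 \cdot \frac{1}{4} \cdot 7\right) = 0 \left(0 + \frac{21}{2}\right) = 0 \cdot \frac{21}{2} = 0$)
$T{\left(-19 \right)} - 160 = 0 - 160 = -160$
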